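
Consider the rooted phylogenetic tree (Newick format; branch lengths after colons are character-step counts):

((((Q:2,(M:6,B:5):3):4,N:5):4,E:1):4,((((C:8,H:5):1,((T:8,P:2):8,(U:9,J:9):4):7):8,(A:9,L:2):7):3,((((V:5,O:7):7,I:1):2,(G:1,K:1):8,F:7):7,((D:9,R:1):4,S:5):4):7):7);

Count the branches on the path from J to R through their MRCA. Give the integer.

9

The MRCA of J and R is the node subtending ((((C,H),((T,P),(U,J))),(A,L)),((((V,O),I),(G,K),F),((D,R),S))).
From J up to that node: 5 branches. From R up to the same node: 4 branches. Total: 5 + 4 = 9.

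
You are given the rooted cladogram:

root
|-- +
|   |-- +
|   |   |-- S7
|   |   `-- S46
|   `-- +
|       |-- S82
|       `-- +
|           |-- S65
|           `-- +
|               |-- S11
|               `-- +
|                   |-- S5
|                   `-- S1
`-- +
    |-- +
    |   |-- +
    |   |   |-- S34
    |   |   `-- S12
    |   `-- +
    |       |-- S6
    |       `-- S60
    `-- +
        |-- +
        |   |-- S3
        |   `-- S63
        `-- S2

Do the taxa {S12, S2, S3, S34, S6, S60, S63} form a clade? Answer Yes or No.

Yes

The most recent common ancestor of these taxa subtends (((S34,S12),(S6,S60)),((S3,S63),S2)).
That clade has exactly 7 tips — every listed taxon and nothing else — so the group is monophyletic.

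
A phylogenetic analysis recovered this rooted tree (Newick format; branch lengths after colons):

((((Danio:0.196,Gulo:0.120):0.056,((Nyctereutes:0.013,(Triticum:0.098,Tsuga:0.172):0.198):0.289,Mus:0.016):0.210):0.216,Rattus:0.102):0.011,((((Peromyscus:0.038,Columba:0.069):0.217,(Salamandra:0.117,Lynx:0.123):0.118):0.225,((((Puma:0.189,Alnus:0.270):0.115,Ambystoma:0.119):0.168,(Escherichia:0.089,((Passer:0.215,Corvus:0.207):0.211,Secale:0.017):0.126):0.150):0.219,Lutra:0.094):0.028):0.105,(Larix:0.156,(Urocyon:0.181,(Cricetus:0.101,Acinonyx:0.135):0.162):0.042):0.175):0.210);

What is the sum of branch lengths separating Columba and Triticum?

The path runs Columba → … → MRCA → … → Triticum; the MRCA is the root of the tree.
Branch lengths along that path: 0.069 + 0.217 + 0.225 + 0.105 + 0.210 + 0.011 + 0.216 + 0.210 + 0.289 + 0.198 + 0.098 = 1.848.

1.848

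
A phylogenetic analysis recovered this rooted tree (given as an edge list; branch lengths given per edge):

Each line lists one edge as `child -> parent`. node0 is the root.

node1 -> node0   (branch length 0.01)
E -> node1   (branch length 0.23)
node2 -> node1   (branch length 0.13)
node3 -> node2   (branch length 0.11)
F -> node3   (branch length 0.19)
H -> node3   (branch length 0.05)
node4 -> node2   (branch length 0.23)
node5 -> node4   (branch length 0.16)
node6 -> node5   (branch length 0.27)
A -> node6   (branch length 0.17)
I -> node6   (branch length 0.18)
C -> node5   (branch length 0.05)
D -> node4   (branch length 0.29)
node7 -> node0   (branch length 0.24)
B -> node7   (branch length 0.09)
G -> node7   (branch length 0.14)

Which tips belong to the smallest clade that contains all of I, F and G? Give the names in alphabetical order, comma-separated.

A, B, C, D, E, F, G, H, I

Tracing I: it sits inside (A,I).
Tracing F: it sits inside (F,H).
Tracing G: it sits inside (B,G).
The smallest clade enclosing all 3 is the whole tree (their MRCA is the root), so the answer is all 9 tips in alphabetical order.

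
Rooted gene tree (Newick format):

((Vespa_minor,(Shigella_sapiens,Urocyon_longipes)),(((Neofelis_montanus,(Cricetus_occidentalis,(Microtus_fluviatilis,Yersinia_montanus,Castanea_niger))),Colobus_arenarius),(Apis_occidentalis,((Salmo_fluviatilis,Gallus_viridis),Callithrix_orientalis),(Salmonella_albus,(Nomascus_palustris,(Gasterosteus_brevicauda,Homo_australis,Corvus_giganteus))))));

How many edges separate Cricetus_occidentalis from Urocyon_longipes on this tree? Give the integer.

The MRCA of Cricetus_occidentalis and Urocyon_longipes is the root of the tree.
From Cricetus_occidentalis up to that node: 5 branches. From Urocyon_longipes up to the same node: 3 branches. Total: 5 + 3 = 8.

8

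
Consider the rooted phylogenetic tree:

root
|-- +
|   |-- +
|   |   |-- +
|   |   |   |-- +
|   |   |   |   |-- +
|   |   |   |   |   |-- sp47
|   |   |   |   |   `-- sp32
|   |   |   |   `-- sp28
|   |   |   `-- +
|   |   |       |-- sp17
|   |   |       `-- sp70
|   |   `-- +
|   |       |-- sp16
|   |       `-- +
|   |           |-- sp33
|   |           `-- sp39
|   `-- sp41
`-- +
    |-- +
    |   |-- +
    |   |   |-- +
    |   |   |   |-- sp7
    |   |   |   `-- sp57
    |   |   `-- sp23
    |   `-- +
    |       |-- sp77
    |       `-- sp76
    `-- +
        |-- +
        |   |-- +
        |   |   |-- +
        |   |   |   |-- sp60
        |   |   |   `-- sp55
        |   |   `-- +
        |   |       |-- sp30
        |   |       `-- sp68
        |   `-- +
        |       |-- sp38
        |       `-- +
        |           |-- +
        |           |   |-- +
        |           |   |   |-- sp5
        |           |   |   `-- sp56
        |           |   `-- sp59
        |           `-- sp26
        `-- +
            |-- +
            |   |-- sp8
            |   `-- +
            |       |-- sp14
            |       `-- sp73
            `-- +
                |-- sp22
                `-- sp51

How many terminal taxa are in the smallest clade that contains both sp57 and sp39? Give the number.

The MRCA of sp57 and sp39 is the root, so the clade is the entire tree.
That clade contains 28 terminal taxa: sp14, sp16, sp17, sp22, sp23, sp26, sp28, sp30, sp32, sp33, sp38, sp39, sp41, sp47, sp5, sp51, sp55, sp56, sp57, sp59, sp60, sp68, sp7, sp70, sp73, sp76, sp77, sp8.

28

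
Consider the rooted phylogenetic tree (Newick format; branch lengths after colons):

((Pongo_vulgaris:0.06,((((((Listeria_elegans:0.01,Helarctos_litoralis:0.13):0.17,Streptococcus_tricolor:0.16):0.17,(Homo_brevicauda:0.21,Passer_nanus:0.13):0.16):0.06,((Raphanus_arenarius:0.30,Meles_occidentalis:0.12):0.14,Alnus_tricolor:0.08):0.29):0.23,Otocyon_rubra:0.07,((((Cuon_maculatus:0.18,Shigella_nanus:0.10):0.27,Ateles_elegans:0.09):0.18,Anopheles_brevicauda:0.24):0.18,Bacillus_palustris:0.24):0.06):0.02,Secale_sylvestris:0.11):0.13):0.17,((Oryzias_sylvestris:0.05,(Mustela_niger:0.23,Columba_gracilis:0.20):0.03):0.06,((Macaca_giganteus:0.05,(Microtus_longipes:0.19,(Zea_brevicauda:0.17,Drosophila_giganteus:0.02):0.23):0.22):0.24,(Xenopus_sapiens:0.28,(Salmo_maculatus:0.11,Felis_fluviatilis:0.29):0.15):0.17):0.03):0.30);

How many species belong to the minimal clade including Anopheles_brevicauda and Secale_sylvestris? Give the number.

The MRCA of Anopheles_brevicauda and Secale_sylvestris is the node subtending ((((((Listeria_elegans,Helarctos_litoralis),Streptococcus_tricolor),(Homo_brevicauda,Passer_nanus)),((Raphanus_arenarius,Meles_occidentalis),Alnus_tricolor)),Otocyon_rubra,((((Cuon_maculatus,Shigella_nanus),Ateles_elegans),Anopheles_brevicauda),Bacillus_palustris)),Secale_sylvestris).
That clade contains 15 terminal taxa: Alnus_tricolor, Anopheles_brevicauda, Ateles_elegans, Bacillus_palustris, Cuon_maculatus, Helarctos_litoralis, Homo_brevicauda, Listeria_elegans, Meles_occidentalis, Otocyon_rubra, Passer_nanus, Raphanus_arenarius, Secale_sylvestris, Shigella_nanus, Streptococcus_tricolor.

15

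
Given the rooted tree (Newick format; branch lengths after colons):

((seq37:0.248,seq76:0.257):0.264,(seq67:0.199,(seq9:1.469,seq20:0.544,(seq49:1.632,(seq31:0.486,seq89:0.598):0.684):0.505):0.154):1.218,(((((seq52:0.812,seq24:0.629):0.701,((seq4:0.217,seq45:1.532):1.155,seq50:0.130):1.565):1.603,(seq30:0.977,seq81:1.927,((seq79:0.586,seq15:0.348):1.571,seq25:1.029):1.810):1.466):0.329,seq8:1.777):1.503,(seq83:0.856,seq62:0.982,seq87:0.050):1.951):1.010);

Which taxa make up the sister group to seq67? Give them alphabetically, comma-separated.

seq67 attaches to the tree at the node subtending (seq67,(seq9,seq20,(seq49,(seq31,seq89)))).
The other lineage descending from that same node — the sister group — is (seq9,seq20,(seq49,(seq31,seq89))); its 5 tips in alphabetical order are the answer.

seq20, seq31, seq49, seq89, seq9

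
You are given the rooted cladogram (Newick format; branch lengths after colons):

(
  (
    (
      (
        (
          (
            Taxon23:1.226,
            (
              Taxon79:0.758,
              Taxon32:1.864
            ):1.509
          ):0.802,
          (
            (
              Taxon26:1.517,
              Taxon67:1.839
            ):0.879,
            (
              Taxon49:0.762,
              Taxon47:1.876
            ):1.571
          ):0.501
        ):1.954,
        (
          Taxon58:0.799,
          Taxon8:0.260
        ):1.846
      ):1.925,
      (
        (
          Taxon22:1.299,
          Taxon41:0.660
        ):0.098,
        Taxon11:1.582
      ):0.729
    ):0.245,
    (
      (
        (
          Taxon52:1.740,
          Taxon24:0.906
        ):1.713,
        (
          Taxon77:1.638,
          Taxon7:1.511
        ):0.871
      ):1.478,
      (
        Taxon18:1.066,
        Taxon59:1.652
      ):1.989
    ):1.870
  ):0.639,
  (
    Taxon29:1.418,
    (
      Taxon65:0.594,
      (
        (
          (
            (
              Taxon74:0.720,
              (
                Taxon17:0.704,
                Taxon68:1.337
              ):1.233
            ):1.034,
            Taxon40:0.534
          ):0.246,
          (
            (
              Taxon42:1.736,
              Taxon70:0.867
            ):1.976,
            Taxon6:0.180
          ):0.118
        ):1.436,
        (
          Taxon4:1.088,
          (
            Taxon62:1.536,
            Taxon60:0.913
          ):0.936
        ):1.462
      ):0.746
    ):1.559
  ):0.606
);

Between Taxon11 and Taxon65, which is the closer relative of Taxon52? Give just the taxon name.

Taxon11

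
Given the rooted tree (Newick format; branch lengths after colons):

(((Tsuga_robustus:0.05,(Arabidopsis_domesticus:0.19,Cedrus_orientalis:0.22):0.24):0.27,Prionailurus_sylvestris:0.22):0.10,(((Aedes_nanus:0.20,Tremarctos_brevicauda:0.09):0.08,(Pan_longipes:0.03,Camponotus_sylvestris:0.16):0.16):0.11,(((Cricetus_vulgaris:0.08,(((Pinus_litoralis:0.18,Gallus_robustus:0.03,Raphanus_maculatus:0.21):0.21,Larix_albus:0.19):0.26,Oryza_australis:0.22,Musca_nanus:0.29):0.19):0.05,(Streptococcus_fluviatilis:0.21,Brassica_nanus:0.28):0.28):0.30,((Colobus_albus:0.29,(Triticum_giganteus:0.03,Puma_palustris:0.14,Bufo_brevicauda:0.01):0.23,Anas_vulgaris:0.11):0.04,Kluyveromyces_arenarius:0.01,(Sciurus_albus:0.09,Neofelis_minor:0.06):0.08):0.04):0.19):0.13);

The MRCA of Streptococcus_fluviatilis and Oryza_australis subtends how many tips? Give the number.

9

The MRCA of Streptococcus_fluviatilis and Oryza_australis is the node subtending ((Cricetus_vulgaris,(((Pinus_litoralis,Gallus_robustus,Raphanus_maculatus),Larix_albus),Oryza_australis,Musca_nanus)),(Streptococcus_fluviatilis,Brassica_nanus)).
That clade contains 9 terminal taxa: Brassica_nanus, Cricetus_vulgaris, Gallus_robustus, Larix_albus, Musca_nanus, Oryza_australis, Pinus_litoralis, Raphanus_maculatus, Streptococcus_fluviatilis.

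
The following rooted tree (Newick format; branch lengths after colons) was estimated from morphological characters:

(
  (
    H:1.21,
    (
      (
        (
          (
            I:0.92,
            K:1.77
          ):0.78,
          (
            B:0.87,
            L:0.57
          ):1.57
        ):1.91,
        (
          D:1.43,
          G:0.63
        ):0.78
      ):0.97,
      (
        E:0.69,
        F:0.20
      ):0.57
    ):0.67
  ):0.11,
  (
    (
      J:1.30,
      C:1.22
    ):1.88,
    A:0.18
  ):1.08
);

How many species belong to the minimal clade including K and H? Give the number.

9

The MRCA of K and H is the node subtending (H,((((I,K),(B,L)),(D,G)),(E,F))).
That clade contains 9 terminal taxa: B, D, E, F, G, H, I, K, L.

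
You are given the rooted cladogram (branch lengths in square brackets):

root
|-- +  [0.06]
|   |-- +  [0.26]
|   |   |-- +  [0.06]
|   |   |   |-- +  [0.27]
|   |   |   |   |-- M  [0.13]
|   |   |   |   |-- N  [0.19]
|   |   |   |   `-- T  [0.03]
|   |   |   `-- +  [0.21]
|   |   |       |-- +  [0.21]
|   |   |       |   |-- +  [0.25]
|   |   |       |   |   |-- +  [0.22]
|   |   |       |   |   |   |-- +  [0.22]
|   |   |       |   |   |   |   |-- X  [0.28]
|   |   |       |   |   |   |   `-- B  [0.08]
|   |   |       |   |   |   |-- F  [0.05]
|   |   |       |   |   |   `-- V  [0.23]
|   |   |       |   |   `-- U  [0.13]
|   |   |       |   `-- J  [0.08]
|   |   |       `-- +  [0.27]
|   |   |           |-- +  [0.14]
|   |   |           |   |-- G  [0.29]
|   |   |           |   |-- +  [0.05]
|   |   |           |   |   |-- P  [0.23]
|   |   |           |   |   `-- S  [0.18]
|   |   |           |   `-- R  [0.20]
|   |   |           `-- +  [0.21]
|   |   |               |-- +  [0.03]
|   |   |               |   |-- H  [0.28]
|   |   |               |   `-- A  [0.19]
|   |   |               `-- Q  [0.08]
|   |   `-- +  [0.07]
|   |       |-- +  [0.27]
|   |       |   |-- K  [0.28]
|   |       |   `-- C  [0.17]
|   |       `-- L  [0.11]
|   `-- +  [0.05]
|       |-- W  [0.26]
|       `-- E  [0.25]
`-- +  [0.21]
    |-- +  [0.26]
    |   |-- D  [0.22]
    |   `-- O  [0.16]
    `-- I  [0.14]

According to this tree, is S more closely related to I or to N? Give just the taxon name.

N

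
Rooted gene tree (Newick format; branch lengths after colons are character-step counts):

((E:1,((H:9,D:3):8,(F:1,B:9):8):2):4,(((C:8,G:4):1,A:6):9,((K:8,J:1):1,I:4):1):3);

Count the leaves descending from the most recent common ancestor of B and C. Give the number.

The MRCA of B and C is the root, so the clade is the entire tree.
That clade contains 11 terminal taxa: A, B, C, D, E, F, G, H, I, J, K.

11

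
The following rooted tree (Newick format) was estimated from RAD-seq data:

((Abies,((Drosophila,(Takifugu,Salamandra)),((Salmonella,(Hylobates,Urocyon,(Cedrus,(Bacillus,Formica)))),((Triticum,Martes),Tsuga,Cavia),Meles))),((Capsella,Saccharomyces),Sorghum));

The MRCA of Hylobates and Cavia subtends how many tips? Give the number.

The MRCA of Hylobates and Cavia is the node subtending ((Salmonella,(Hylobates,Urocyon,(Cedrus,(Bacillus,Formica)))),((Triticum,Martes),Tsuga,Cavia),Meles).
That clade contains 11 terminal taxa: Bacillus, Cavia, Cedrus, Formica, Hylobates, Martes, Meles, Salmonella, Triticum, Tsuga, Urocyon.

11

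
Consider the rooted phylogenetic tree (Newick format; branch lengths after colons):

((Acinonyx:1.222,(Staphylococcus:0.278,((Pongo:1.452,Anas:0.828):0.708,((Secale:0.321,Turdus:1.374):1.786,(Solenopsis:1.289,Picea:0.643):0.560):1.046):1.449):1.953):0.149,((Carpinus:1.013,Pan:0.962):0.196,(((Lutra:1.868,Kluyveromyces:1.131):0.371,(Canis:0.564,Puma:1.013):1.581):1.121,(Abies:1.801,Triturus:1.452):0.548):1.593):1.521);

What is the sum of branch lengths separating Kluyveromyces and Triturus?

The path runs Kluyveromyces → … → MRCA → … → Triturus; the MRCA is the node subtending (((Lutra,Kluyveromyces),(Canis,Puma)),(Abies,Triturus)).
Branch lengths along that path: 1.131 + 0.371 + 1.121 + 0.548 + 1.452 = 4.623.

4.623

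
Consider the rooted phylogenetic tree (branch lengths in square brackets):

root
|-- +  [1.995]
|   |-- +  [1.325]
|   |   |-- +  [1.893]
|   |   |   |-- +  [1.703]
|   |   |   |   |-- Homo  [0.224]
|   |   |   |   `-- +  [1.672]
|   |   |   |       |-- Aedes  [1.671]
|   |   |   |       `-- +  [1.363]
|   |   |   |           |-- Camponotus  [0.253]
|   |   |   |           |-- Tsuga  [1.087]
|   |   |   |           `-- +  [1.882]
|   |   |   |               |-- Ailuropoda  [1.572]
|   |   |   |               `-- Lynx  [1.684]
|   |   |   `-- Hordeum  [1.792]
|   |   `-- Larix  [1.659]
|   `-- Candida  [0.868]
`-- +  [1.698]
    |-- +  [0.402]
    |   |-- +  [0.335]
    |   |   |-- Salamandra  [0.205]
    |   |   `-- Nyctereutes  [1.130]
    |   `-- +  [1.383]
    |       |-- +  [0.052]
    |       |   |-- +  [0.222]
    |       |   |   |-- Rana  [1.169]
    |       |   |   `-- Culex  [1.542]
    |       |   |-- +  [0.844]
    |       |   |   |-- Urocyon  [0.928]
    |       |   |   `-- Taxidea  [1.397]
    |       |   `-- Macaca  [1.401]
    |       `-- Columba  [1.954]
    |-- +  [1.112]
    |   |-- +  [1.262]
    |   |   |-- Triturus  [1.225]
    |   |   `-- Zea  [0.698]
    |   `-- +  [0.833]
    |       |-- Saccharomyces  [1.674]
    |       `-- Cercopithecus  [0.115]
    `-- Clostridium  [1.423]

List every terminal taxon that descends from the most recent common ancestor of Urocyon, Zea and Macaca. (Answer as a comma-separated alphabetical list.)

Cercopithecus, Clostridium, Columba, Culex, Macaca, Nyctereutes, Rana, Saccharomyces, Salamandra, Taxidea, Triturus, Urocyon, Zea

Tracing Urocyon: it sits inside (Urocyon,Taxidea).
Tracing Zea: it sits inside (Triturus,Zea).
Tracing Macaca: it sits inside ((Rana,Culex),(Urocyon,Taxidea),Macaca).
The smallest clade enclosing all 3 is (((Salamandra,Nyctereutes),(((Rana,Culex),(Urocyon,Taxidea),Macaca),Columba)),((Triturus,Zea),(Saccharomyces,Cercopithecus)),Clostridium); the answer is its 13 terminal taxa in alphabetical order.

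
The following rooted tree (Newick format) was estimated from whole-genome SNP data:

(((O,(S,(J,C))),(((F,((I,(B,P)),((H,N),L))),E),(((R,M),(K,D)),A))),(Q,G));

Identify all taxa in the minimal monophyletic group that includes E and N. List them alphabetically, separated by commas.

B, E, F, H, I, L, N, P

Tracing E: it sits inside ((F,((I,(B,P)),((H,N),L))),E).
Tracing N: it sits inside (H,N).
The smallest clade enclosing both is ((F,((I,(B,P)),((H,N),L))),E); the answer is its 8 terminal taxa in alphabetical order.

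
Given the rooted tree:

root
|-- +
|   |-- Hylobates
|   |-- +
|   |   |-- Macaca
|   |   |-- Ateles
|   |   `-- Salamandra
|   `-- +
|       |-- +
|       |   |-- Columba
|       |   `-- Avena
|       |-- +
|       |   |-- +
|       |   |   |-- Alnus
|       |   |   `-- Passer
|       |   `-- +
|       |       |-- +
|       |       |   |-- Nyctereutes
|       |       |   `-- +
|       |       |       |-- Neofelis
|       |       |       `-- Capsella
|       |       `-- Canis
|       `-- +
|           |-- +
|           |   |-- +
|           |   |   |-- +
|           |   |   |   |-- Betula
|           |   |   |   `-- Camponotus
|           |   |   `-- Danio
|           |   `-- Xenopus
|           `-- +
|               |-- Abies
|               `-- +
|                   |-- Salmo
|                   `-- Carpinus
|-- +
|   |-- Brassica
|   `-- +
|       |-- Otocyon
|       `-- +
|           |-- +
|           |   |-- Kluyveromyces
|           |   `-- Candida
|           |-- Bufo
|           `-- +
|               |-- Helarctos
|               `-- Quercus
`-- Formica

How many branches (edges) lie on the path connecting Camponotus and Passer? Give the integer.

The MRCA of Camponotus and Passer is the node subtending ((Columba,Avena),((Alnus,Passer),((Nyctereutes,(Neofelis,Capsella)),Canis)),((((Betula,Camponotus),Danio),Xenopus),(Abies,(Salmo,Carpinus)))).
From Camponotus up to that node: 5 branches. From Passer up to the same node: 3 branches. Total: 5 + 3 = 8.

8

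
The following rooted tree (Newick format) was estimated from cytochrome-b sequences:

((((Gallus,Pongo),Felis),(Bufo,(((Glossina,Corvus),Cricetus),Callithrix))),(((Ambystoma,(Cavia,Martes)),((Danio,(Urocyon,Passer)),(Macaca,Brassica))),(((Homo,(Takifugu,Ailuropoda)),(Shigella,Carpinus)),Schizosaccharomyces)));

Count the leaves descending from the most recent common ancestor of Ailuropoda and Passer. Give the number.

The MRCA of Ailuropoda and Passer is the node subtending (((Ambystoma,(Cavia,Martes)),((Danio,(Urocyon,Passer)),(Macaca,Brassica))),(((Homo,(Takifugu,Ailuropoda)),(Shigella,Carpinus)),Schizosaccharomyces)).
That clade contains 14 terminal taxa: Ailuropoda, Ambystoma, Brassica, Carpinus, Cavia, Danio, Homo, Macaca, Martes, Passer, Schizosaccharomyces, Shigella, Takifugu, Urocyon.

14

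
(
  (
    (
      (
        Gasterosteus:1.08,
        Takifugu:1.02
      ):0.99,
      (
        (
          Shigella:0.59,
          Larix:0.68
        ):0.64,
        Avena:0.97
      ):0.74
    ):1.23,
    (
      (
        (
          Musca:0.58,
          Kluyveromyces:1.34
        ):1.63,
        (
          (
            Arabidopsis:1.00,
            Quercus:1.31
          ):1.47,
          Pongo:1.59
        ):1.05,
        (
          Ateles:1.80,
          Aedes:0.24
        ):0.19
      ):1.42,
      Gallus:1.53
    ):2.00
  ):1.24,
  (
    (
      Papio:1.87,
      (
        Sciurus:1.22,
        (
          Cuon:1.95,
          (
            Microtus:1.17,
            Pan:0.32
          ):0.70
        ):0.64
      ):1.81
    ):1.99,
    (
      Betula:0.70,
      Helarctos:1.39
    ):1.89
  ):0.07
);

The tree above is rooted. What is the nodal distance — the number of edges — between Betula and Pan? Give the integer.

The MRCA of Betula and Pan is the node subtending ((Papio,(Sciurus,(Cuon,(Microtus,Pan)))),(Betula,Helarctos)).
From Betula up to that node: 2 branches. From Pan up to the same node: 5 branches. Total: 2 + 5 = 7.

7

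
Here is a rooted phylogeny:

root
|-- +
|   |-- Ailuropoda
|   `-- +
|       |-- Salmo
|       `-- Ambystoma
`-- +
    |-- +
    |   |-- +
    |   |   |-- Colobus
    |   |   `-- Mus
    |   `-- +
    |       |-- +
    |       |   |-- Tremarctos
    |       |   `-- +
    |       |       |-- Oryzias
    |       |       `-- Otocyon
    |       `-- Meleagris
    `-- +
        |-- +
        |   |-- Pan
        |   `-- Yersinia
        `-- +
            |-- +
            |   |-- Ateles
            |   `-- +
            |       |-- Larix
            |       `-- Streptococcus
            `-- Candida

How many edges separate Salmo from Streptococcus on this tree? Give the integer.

9

The MRCA of Salmo and Streptococcus is the root of the tree.
From Salmo up to that node: 3 branches. From Streptococcus up to the same node: 6 branches. Total: 3 + 6 = 9.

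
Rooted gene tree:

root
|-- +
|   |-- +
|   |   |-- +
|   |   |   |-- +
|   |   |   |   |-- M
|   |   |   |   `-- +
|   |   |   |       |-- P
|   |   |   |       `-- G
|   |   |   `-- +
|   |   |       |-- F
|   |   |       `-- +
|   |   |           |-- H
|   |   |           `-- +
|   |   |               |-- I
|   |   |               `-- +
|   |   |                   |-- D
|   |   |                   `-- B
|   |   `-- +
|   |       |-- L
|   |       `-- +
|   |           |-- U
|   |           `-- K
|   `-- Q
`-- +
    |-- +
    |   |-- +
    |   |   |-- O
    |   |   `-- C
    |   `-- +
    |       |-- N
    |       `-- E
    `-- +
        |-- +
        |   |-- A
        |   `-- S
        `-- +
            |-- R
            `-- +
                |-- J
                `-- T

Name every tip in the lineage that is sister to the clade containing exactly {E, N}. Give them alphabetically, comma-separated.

The clade containing exactly {E, N} attaches to the tree at the node subtending ((O,C),(N,E)).
The other lineage descending from that same node — the sister group — is (O,C); its 2 tips in alphabetical order are the answer.

C, O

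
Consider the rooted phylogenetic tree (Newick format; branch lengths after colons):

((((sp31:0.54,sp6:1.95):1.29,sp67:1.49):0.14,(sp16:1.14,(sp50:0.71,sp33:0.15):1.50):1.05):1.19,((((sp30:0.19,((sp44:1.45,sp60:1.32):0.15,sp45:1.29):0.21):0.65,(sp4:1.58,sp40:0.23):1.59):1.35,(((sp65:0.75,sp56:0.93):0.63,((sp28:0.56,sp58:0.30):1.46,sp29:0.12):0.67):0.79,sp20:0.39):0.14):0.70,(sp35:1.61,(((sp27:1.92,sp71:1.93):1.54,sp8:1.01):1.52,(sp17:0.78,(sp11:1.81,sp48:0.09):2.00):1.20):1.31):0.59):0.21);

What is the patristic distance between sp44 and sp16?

The path runs sp44 → … → MRCA → … → sp16; the MRCA is the root of the tree.
Branch lengths along that path: 1.45 + 0.15 + 0.21 + 0.65 + 1.35 + 0.70 + 0.21 + 1.19 + 1.05 + 1.14 = 8.10.

8.10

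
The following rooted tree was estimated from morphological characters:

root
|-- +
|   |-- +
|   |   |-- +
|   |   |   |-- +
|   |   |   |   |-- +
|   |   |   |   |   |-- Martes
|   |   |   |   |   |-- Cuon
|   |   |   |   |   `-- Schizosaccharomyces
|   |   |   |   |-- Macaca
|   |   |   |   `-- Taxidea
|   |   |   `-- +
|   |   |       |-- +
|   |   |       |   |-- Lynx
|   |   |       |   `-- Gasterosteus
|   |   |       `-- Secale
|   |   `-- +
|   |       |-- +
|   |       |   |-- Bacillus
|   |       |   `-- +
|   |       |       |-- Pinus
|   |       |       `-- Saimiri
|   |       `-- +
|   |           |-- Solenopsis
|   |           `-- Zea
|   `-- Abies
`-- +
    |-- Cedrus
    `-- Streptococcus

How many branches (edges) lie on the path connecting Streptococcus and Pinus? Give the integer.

8

The MRCA of Streptococcus and Pinus is the root of the tree.
From Streptococcus up to that node: 2 branches. From Pinus up to the same node: 6 branches. Total: 2 + 6 = 8.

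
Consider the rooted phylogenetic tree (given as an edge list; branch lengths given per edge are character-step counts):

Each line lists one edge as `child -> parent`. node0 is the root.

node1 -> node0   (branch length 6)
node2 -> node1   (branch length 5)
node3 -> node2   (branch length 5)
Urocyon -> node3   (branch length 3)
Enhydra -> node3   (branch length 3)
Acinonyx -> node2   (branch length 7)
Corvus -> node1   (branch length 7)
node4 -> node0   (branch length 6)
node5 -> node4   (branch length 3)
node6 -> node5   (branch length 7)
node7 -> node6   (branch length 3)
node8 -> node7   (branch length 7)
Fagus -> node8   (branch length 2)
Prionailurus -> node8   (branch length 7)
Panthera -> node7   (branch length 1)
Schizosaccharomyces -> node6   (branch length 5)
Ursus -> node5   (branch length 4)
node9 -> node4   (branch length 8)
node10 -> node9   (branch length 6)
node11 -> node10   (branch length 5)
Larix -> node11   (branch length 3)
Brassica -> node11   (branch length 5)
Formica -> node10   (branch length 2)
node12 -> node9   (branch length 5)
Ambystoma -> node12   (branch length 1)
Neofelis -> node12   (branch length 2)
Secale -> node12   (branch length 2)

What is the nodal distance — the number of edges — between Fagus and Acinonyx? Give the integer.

The MRCA of Fagus and Acinonyx is the root of the tree.
From Fagus up to that node: 6 branches. From Acinonyx up to the same node: 3 branches. Total: 6 + 3 = 9.

9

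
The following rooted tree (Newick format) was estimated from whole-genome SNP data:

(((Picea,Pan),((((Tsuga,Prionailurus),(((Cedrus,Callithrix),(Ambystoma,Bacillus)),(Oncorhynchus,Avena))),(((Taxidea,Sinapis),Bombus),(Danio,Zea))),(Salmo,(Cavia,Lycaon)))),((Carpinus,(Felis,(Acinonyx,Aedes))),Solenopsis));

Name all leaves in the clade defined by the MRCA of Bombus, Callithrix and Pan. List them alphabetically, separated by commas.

Tracing Bombus: it sits inside ((Taxidea,Sinapis),Bombus).
Tracing Callithrix: it sits inside (Cedrus,Callithrix).
Tracing Pan: it sits inside (Picea,Pan).
The smallest clade enclosing all 3 is ((Picea,Pan),((((Tsuga,Prionailurus),(((Cedrus,Callithrix),(Ambystoma,Bacillus)),(Oncorhynchus,Avena))),(((Taxidea,Sinapis),Bombus),(Danio,Zea))),(Salmo,(Cavia,Lycaon)))); the answer is its 18 terminal taxa in alphabetical order.

Ambystoma, Avena, Bacillus, Bombus, Callithrix, Cavia, Cedrus, Danio, Lycaon, Oncorhynchus, Pan, Picea, Prionailurus, Salmo, Sinapis, Taxidea, Tsuga, Zea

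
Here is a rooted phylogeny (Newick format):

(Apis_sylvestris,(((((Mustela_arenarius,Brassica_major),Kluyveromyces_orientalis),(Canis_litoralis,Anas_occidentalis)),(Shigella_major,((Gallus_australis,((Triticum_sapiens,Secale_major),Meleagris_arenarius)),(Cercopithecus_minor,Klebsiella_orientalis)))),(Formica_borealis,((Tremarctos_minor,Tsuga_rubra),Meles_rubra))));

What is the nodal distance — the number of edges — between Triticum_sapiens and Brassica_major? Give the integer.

10

The MRCA of Triticum_sapiens and Brassica_major is the node subtending ((((Mustela_arenarius,Brassica_major),Kluyveromyces_orientalis),(Canis_litoralis,Anas_occidentalis)),(Shigella_major,((Gallus_australis,((Triticum_sapiens,Secale_major),Meleagris_arenarius)),(Cercopithecus_minor,Klebsiella_orientalis)))).
From Triticum_sapiens up to that node: 6 branches. From Brassica_major up to the same node: 4 branches. Total: 6 + 4 = 10.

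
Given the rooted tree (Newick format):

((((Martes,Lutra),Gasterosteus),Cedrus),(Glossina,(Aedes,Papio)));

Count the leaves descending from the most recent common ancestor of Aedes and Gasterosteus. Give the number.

The MRCA of Aedes and Gasterosteus is the root, so the clade is the entire tree.
That clade contains 7 terminal taxa: Aedes, Cedrus, Gasterosteus, Glossina, Lutra, Martes, Papio.

7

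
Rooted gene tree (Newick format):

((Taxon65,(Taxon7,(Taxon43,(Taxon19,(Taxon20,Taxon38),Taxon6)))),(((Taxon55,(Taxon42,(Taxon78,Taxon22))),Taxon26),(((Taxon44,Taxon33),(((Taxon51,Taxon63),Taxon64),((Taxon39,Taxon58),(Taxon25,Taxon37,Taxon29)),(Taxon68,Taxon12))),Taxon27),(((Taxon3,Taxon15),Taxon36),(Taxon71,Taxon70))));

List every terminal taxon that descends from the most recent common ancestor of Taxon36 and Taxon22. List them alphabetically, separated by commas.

Taxon12, Taxon15, Taxon22, Taxon25, Taxon26, Taxon27, Taxon29, Taxon3, Taxon33, Taxon36, Taxon37, Taxon39, Taxon42, Taxon44, Taxon51, Taxon55, Taxon58, Taxon63, Taxon64, Taxon68, Taxon70, Taxon71, Taxon78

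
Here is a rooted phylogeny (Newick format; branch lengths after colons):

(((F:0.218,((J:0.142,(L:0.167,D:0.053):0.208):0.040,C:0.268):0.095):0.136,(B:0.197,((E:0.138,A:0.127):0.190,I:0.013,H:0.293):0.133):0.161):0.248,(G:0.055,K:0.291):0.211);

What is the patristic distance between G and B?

0.872

The path runs G → … → MRCA → … → B; the MRCA is the root of the tree.
Branch lengths along that path: 0.055 + 0.211 + 0.248 + 0.161 + 0.197 = 0.872.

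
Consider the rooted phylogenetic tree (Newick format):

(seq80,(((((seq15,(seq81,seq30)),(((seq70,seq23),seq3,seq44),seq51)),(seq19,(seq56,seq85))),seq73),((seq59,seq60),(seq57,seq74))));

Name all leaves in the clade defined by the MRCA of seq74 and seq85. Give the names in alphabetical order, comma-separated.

Tracing seq74: it sits inside (seq57,seq74).
Tracing seq85: it sits inside (seq56,seq85).
The smallest clade enclosing both is (((((seq15,(seq81,seq30)),(((seq70,seq23),seq3,seq44),seq51)),(seq19,(seq56,seq85))),seq73),((seq59,seq60),(seq57,seq74))); the answer is its 16 terminal taxa in alphabetical order.

seq15, seq19, seq23, seq3, seq30, seq44, seq51, seq56, seq57, seq59, seq60, seq70, seq73, seq74, seq81, seq85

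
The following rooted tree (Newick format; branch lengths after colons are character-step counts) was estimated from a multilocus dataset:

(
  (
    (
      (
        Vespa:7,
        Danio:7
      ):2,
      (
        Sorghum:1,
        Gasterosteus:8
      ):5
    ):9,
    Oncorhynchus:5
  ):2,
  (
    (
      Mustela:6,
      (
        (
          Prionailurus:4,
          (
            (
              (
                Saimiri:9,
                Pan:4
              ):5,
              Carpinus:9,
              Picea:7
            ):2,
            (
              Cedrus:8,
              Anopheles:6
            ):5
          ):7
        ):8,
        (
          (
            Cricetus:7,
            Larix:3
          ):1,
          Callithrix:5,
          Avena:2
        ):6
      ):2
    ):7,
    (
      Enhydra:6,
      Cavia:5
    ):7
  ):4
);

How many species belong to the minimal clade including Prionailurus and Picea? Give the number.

The MRCA of Prionailurus and Picea is the node subtending (Prionailurus,(((Saimiri,Pan),Carpinus,Picea),(Cedrus,Anopheles))).
That clade contains 7 terminal taxa: Anopheles, Carpinus, Cedrus, Pan, Picea, Prionailurus, Saimiri.

7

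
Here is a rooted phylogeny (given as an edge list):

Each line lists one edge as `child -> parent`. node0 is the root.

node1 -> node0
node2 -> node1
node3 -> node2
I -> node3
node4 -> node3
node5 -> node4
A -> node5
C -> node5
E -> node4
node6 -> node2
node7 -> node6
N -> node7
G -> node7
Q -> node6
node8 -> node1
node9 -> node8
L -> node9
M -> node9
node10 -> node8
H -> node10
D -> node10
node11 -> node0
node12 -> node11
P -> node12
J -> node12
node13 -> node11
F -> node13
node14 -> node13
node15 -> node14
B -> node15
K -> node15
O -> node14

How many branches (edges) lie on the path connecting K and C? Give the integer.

11

The MRCA of K and C is the root of the tree.
From K up to that node: 5 branches. From C up to the same node: 6 branches. Total: 5 + 6 = 11.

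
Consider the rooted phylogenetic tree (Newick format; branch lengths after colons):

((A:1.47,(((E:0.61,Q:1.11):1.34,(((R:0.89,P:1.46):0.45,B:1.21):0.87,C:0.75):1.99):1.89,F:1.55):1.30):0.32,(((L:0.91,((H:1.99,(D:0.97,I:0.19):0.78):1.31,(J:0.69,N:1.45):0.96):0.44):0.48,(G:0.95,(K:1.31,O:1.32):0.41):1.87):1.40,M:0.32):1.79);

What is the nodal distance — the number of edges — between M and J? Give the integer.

The MRCA of M and J is the node subtending (((L,((H,(D,I)),(J,N))),(G,(K,O))),M).
From M up to that node: 1 branch. From J up to the same node: 5 branches. Total: 1 + 5 = 6.

6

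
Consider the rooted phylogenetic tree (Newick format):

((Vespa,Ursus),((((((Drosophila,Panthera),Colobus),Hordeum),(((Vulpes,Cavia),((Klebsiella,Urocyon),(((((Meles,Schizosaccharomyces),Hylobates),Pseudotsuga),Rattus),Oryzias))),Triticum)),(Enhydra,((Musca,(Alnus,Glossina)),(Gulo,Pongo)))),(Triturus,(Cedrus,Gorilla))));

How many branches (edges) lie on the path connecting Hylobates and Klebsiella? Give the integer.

The MRCA of Hylobates and Klebsiella is the node subtending ((Klebsiella,Urocyon),(((((Meles,Schizosaccharomyces),Hylobates),Pseudotsuga),Rattus),Oryzias)).
From Hylobates up to that node: 5 branches. From Klebsiella up to the same node: 2 branches. Total: 5 + 2 = 7.

7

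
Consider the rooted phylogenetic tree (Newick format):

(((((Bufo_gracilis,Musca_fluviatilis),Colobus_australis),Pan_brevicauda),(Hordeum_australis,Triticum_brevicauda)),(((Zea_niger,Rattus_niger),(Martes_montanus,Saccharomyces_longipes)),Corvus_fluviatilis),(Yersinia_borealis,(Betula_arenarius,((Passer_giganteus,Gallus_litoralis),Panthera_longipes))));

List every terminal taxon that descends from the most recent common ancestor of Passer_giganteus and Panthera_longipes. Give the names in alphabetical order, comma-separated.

Tracing Passer_giganteus: it sits inside (Passer_giganteus,Gallus_litoralis).
Tracing Panthera_longipes: it sits inside ((Passer_giganteus,Gallus_litoralis),Panthera_longipes).
The smallest clade enclosing both is ((Passer_giganteus,Gallus_litoralis),Panthera_longipes); the answer is its 3 terminal taxa in alphabetical order.

Gallus_litoralis, Panthera_longipes, Passer_giganteus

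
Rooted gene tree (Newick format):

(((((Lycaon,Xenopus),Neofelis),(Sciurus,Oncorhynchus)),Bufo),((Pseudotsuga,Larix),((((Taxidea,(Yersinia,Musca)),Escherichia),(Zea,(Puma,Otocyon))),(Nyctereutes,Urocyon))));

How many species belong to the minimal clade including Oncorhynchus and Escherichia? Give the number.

17

The MRCA of Oncorhynchus and Escherichia is the root, so the clade is the entire tree.
That clade contains 17 terminal taxa: Bufo, Escherichia, Larix, Lycaon, Musca, Neofelis, Nyctereutes, Oncorhynchus, Otocyon, Pseudotsuga, Puma, Sciurus, Taxidea, Urocyon, Xenopus, Yersinia, Zea.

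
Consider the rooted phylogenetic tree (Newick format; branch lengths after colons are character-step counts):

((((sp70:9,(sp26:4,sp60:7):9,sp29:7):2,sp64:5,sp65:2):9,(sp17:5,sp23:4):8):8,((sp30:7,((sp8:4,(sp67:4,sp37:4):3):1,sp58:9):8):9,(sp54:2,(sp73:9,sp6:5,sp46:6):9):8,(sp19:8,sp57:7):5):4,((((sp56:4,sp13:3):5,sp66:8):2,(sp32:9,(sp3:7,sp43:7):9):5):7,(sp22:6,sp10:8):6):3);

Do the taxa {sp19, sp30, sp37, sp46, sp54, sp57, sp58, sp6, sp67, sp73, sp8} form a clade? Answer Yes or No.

Yes

The most recent common ancestor of these taxa subtends ((sp30,((sp8,(sp67,sp37)),sp58)),(sp54,(sp73,sp6,sp46)),(sp19,sp57)).
That clade has exactly 11 tips — every listed taxon and nothing else — so the group is monophyletic.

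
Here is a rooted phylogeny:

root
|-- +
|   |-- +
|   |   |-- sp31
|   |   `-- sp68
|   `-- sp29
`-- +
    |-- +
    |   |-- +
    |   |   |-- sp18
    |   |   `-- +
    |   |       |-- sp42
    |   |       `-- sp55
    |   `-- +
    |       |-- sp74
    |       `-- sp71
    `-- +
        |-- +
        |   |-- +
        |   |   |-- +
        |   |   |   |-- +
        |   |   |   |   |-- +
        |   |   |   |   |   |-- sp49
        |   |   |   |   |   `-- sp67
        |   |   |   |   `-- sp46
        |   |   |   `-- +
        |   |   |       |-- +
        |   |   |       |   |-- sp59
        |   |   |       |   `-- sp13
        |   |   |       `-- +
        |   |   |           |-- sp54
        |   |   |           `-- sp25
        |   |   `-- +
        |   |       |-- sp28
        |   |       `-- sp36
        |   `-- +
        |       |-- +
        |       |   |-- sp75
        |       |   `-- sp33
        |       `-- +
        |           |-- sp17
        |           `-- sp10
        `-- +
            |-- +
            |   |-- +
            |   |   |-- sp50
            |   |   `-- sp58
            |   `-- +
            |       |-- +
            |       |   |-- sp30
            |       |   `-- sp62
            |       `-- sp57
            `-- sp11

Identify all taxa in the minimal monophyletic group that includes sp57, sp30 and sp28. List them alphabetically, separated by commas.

Tracing sp57: it sits inside ((sp30,sp62),sp57).
Tracing sp30: it sits inside (sp30,sp62).
Tracing sp28: it sits inside (sp28,sp36).
The smallest clade enclosing all 3 is ((((((sp49,sp67),sp46),((sp59,sp13),(sp54,sp25))),(sp28,sp36)),((sp75,sp33),(sp17,sp10))),(((sp50,sp58),((sp30,sp62),sp57)),sp11)); the answer is its 19 terminal taxa in alphabetical order.

sp10, sp11, sp13, sp17, sp25, sp28, sp30, sp33, sp36, sp46, sp49, sp50, sp54, sp57, sp58, sp59, sp62, sp67, sp75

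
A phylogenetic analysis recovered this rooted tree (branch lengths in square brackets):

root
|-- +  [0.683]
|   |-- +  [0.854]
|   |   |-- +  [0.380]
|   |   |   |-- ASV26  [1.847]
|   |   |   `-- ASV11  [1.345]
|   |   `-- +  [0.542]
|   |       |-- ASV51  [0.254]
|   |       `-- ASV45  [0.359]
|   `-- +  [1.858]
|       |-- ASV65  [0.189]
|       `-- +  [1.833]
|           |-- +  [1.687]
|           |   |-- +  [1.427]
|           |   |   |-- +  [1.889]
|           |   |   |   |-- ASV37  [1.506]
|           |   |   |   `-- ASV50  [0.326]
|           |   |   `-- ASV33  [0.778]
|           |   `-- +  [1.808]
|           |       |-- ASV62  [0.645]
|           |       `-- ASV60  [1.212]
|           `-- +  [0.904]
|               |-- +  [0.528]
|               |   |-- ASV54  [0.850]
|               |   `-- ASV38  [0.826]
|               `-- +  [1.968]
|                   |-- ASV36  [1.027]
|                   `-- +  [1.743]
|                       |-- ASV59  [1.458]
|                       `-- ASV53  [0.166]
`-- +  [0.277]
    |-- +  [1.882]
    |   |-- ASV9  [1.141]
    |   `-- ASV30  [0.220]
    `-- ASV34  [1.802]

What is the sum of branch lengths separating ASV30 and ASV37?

13.262

The path runs ASV30 → … → MRCA → … → ASV37; the MRCA is the root of the tree.
Branch lengths along that path: 0.220 + 1.882 + 0.277 + 0.683 + 1.858 + 1.833 + 1.687 + 1.427 + 1.889 + 1.506 = 13.262.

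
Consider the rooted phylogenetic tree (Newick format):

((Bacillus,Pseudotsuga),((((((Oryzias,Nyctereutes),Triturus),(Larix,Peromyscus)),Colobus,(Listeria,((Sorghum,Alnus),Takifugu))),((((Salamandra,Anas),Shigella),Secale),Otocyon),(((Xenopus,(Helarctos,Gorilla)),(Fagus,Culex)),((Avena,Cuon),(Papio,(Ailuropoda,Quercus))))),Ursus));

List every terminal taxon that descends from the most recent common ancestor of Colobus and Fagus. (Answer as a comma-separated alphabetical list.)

Tracing Colobus: it sits inside ((((Oryzias,Nyctereutes),Triturus),(Larix,Peromyscus)),Colobus,(Listeria,((Sorghum,Alnus),Takifugu))).
Tracing Fagus: it sits inside (Fagus,Culex).
The smallest clade enclosing both is (((((Oryzias,Nyctereutes),Triturus),(Larix,Peromyscus)),Colobus,(Listeria,((Sorghum,Alnus),Takifugu))),((((Salamandra,Anas),Shigella),Secale),Otocyon),(((Xenopus,(Helarctos,Gorilla)),(Fagus,Culex)),((Avena,Cuon),(Papio,(Ailuropoda,Quercus))))); the answer is its 25 terminal taxa in alphabetical order.

Ailuropoda, Alnus, Anas, Avena, Colobus, Culex, Cuon, Fagus, Gorilla, Helarctos, Larix, Listeria, Nyctereutes, Oryzias, Otocyon, Papio, Peromyscus, Quercus, Salamandra, Secale, Shigella, Sorghum, Takifugu, Triturus, Xenopus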